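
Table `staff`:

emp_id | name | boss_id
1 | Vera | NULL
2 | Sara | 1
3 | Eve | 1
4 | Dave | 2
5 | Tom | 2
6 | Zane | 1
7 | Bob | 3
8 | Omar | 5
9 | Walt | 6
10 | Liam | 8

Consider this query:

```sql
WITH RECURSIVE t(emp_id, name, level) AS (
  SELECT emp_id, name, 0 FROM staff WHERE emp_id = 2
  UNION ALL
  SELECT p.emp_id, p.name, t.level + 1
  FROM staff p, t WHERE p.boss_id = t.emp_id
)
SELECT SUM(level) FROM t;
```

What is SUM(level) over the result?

7

Base: emp_id=2 (Sara) at level 0.
Iteration 1: rows with boss_id in {2} -> Dave (id 4, level 1), Tom (id 5, level 1).
Iteration 2: rows with boss_id in {4,5} -> Omar (id 8, level 2).
Iteration 3: rows with boss_id in {8} -> Liam (id 10, level 3).
Iteration 4: no rows with boss_id in {10}; recursion stops.
SUM(level) = 0 + 1 + 1 + 2 + 3 = 7.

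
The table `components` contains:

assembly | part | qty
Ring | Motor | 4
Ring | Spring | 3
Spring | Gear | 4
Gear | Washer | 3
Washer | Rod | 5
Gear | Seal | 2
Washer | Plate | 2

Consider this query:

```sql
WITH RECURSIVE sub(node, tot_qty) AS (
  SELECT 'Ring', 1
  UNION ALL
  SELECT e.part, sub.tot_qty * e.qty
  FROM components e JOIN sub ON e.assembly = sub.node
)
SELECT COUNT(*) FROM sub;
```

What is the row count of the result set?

8

Base: (Ring, tot_qty=1).
Iteration 1: components of {Ring} -> Motor = 1*4 = 4, Spring = 1*3 = 3.
Iteration 2: components of {Motor,Spring} -> Gear = 3*4 = 12.
Iteration 3: components of {Gear} -> Seal = 12*2 = 24, Washer = 12*3 = 36.
Iteration 4: components of {Seal,Washer} -> Plate = 36*2 = 72, Rod = 36*5 = 180.
Iteration 5: no further components; recursion stops.
Total rows emitted: 8.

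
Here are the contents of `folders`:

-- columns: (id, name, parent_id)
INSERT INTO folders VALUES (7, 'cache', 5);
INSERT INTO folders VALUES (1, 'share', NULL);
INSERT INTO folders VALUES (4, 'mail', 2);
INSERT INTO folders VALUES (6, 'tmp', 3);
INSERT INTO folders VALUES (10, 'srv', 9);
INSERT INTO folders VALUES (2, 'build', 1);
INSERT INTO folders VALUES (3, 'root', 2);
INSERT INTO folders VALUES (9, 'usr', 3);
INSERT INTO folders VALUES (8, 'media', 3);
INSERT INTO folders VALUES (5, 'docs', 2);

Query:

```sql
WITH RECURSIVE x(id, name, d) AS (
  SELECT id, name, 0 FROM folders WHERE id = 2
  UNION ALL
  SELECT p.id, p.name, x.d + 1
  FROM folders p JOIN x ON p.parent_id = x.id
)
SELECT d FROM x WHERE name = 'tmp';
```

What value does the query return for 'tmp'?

Base: id=2 (build) at d 0.
Iteration 1: rows with parent_id in {2} -> root (id 3, d 1), mail (id 4, d 1), docs (id 5, d 1).
Iteration 2: rows with parent_id in {3,4,5} -> tmp (id 6, d 2), cache (id 7, d 2), media (id 8, d 2), usr (id 9, d 2).
Iteration 3: rows with parent_id in {6,7,8,9} -> srv (id 10, d 3).
Iteration 4: no rows with parent_id in {10}; recursion stops.

2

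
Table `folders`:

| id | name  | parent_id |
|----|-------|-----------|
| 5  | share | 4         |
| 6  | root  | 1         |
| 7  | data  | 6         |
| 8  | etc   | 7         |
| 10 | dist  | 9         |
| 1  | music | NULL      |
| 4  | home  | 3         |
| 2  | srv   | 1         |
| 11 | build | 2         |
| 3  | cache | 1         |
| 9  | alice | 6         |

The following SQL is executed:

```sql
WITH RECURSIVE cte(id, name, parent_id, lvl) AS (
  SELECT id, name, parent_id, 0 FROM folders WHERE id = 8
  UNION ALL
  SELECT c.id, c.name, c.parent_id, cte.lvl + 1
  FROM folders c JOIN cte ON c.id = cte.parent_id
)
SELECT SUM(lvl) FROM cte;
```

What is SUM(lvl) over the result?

Base: id=8 (etc), parent_id=7, lvl 0.
Iteration 1: join on id=7 -> data (id 7, parent_id=6, lvl 1).
Iteration 2: join on id=6 -> root (id 6, parent_id=1, lvl 2).
Iteration 3: join on id=1 -> music (id 1, parent_id=NULL, lvl 3).
Iteration 4: parent_id is NULL; no match; recursion stops.
SUM(lvl) = 0 + 1 + 2 + 3 = 6.

6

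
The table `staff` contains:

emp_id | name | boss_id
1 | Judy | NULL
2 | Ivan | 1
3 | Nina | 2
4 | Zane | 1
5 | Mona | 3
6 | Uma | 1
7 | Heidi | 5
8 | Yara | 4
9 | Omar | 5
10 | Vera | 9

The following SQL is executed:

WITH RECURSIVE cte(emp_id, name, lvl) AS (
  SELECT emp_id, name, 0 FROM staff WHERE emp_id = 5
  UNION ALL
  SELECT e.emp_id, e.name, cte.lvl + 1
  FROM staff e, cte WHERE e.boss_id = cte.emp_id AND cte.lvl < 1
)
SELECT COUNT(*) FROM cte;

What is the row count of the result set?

Base: emp_id=5 (Mona) at lvl 0.
Iteration 1: rows with boss_id in {5} -> Heidi (id 7, lvl 1), Omar (id 9, lvl 1).
Iteration 2: lvl < 1 fails for all current rows; recursion stops.
Total rows emitted: 3.

3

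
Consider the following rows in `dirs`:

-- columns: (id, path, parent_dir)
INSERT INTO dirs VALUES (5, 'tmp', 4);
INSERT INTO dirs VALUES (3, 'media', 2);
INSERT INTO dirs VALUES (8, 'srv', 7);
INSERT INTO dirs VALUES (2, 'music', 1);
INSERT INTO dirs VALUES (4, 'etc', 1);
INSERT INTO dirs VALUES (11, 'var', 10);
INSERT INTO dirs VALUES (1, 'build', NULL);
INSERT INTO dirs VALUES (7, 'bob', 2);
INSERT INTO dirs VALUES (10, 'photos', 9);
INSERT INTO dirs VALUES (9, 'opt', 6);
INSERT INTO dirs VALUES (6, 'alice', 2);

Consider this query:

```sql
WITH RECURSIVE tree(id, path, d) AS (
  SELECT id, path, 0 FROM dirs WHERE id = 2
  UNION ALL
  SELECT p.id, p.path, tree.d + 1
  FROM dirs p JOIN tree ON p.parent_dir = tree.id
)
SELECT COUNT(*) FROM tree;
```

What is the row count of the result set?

Base: id=2 (music) at d 0.
Iteration 1: rows with parent_dir in {2} -> media (id 3, d 1), alice (id 6, d 1), bob (id 7, d 1).
Iteration 2: rows with parent_dir in {3,6,7} -> srv (id 8, d 2), opt (id 9, d 2).
Iteration 3: rows with parent_dir in {8,9} -> photos (id 10, d 3).
Iteration 4: rows with parent_dir in {10} -> var (id 11, d 4).
Iteration 5: no rows with parent_dir in {11}; recursion stops.
Total rows emitted: 8.

8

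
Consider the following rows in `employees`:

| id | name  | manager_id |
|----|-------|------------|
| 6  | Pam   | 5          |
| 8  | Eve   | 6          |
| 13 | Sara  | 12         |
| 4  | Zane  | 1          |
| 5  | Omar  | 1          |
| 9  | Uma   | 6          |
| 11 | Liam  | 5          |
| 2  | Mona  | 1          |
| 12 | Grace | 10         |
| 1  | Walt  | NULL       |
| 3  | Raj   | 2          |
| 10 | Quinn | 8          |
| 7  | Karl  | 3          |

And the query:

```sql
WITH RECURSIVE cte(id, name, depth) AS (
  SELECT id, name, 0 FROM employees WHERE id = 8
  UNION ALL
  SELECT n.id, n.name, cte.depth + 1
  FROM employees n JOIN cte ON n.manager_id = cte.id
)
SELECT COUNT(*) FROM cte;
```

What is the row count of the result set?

Base: id=8 (Eve) at depth 0.
Iteration 1: rows with manager_id in {8} -> Quinn (id 10, depth 1).
Iteration 2: rows with manager_id in {10} -> Grace (id 12, depth 2).
Iteration 3: rows with manager_id in {12} -> Sara (id 13, depth 3).
Iteration 4: no rows with manager_id in {13}; recursion stops.
Total rows emitted: 4.

4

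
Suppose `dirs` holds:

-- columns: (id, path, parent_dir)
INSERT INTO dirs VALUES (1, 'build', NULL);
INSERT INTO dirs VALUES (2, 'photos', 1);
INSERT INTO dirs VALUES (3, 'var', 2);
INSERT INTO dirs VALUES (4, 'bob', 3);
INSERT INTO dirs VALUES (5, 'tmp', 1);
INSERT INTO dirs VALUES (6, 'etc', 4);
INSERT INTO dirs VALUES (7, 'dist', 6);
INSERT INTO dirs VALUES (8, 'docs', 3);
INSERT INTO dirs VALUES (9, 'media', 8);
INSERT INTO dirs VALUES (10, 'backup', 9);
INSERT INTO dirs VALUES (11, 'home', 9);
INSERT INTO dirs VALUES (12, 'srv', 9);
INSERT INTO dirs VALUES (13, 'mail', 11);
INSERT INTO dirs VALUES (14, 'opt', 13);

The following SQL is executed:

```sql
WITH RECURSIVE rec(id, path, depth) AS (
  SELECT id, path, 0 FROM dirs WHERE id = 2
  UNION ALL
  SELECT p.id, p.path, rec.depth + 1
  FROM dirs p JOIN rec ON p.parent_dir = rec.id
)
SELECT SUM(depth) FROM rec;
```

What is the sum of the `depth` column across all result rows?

38

Base: id=2 (photos) at depth 0.
Iteration 1: rows with parent_dir in {2} -> var (id 3, depth 1).
Iteration 2: rows with parent_dir in {3} -> bob (id 4, depth 2), docs (id 8, depth 2).
Iteration 3: rows with parent_dir in {4,8} -> etc (id 6, depth 3), media (id 9, depth 3).
Iteration 4: rows with parent_dir in {6,9} -> dist (id 7, depth 4), backup (id 10, depth 4), home (id 11, depth 4), srv (id 12, depth 4).
Iteration 5: rows with parent_dir in {7,10,11,12} -> mail (id 13, depth 5).
Iteration 6: rows with parent_dir in {13} -> opt (id 14, depth 6).
Iteration 7: no rows with parent_dir in {14}; recursion stops.
SUM(depth) = 0 + 1 + 2 + 2 + 3 + 3 + 4 + 4 + 4 + 4 + 5 + 6 = 38.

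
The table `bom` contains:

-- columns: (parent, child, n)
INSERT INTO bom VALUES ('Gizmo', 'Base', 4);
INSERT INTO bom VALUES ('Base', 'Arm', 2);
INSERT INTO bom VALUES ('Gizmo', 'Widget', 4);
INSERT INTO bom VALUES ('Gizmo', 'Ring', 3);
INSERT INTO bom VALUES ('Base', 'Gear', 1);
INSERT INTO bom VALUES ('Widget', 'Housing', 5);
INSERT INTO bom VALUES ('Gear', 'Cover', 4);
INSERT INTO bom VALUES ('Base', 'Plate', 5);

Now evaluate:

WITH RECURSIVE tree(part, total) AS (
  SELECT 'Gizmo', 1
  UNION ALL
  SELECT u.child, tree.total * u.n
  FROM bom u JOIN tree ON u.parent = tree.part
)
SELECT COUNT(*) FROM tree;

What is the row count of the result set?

9

Base: (Gizmo, total=1).
Iteration 1: components of {Gizmo} -> Base = 1*4 = 4, Ring = 1*3 = 3, Widget = 1*4 = 4.
Iteration 2: components of {Base,Ring,Widget} -> Arm = 4*2 = 8, Gear = 4*1 = 4, Housing = 4*5 = 20, Plate = 4*5 = 20.
Iteration 3: components of {Arm,Gear,Housing,Plate} -> Cover = 4*4 = 16.
Iteration 4: no further components; recursion stops.
Total rows emitted: 9.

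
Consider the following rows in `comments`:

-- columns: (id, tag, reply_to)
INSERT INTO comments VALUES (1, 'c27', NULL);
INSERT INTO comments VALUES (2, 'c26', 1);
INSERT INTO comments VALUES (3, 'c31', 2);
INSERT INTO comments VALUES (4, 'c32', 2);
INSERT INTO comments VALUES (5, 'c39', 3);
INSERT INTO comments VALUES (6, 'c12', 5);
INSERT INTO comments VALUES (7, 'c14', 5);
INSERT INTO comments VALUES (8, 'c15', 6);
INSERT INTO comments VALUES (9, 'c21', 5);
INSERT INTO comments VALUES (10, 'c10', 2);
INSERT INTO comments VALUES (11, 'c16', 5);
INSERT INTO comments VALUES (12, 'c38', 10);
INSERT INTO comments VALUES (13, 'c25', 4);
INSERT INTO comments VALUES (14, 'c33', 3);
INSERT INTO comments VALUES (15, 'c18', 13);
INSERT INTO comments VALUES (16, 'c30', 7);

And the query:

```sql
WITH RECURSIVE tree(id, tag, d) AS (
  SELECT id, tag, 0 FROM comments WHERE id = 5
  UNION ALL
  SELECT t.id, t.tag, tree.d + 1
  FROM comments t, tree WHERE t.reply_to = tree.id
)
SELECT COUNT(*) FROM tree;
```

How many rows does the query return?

Base: id=5 (c39) at d 0.
Iteration 1: rows with reply_to in {5} -> c12 (id 6, d 1), c14 (id 7, d 1), c21 (id 9, d 1), c16 (id 11, d 1).
Iteration 2: rows with reply_to in {6,7,9,11} -> c15 (id 8, d 2), c30 (id 16, d 2).
Iteration 3: no rows with reply_to in {8,16}; recursion stops.
Total rows emitted: 7.

7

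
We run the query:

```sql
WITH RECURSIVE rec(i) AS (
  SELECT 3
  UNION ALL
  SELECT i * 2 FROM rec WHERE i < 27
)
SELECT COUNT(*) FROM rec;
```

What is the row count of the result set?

Base: i=3.
Iteration 1: 3 < 27 holds -> i = 3 * 2 = 6.
Iteration 2: 6 < 27 holds -> i = 6 * 2 = 12.
Iteration 3: 12 < 27 holds -> i = 12 * 2 = 24.
Iteration 4: 24 < 27 holds -> i = 24 * 2 = 48.
Iteration 5: 48 < 27 fails; recursion stops.
Total rows emitted: 5.

5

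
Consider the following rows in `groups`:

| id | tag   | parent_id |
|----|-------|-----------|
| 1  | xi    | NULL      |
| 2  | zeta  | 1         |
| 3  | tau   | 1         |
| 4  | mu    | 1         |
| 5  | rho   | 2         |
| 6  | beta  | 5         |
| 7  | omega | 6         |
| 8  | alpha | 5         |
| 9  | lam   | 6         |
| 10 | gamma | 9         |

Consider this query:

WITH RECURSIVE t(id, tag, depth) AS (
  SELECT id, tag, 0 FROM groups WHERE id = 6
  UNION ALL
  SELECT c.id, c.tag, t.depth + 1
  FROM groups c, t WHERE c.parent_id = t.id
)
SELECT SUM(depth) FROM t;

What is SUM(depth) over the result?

4

Base: id=6 (beta) at depth 0.
Iteration 1: rows with parent_id in {6} -> omega (id 7, depth 1), lam (id 9, depth 1).
Iteration 2: rows with parent_id in {7,9} -> gamma (id 10, depth 2).
Iteration 3: no rows with parent_id in {10}; recursion stops.
SUM(depth) = 0 + 1 + 1 + 2 = 4.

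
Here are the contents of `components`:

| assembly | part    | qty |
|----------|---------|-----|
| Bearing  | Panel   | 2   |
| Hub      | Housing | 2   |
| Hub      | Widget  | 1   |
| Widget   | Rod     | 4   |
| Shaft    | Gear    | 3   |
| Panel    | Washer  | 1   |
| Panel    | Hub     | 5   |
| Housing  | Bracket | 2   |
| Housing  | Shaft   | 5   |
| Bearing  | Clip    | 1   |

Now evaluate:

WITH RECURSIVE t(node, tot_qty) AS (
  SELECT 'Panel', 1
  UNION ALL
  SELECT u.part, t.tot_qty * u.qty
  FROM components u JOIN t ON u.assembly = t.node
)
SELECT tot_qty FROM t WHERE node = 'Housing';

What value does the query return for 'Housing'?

10

Base: (Panel, tot_qty=1).
Iteration 1: components of {Panel} -> Hub = 1*5 = 5, Washer = 1*1 = 1.
Iteration 2: components of {Hub,Washer} -> Housing = 5*2 = 10, Widget = 5*1 = 5.
Iteration 3: components of {Housing,Widget} -> Bracket = 10*2 = 20, Rod = 5*4 = 20, Shaft = 10*5 = 50.
Iteration 4: components of {Bracket,Rod,Shaft} -> Gear = 50*3 = 150.
Iteration 5: no further components; recursion stops.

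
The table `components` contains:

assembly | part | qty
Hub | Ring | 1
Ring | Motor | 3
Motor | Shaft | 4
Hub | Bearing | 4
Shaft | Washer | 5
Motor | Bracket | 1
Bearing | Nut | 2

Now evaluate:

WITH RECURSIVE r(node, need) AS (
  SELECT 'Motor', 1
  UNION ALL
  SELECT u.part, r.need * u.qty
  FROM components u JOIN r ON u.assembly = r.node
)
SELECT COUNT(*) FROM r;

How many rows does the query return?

Base: (Motor, need=1).
Iteration 1: components of {Motor} -> Bracket = 1*1 = 1, Shaft = 1*4 = 4.
Iteration 2: components of {Bracket,Shaft} -> Washer = 4*5 = 20.
Iteration 3: no further components; recursion stops.
Total rows emitted: 4.

4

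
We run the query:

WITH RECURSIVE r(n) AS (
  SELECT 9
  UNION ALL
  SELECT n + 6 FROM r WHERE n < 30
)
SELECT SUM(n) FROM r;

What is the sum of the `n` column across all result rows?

105

Base: n=9.
Iteration 1: 9 < 30 holds -> n = 9 + 6 = 15.
Iteration 2: 15 < 30 holds -> n = 15 + 6 = 21.
Iteration 3: 21 < 30 holds -> n = 21 + 6 = 27.
Iteration 4: 27 < 30 holds -> n = 27 + 6 = 33.
Iteration 5: 33 < 30 fails; recursion stops.
SUM(n) = 9 + 15 + 21 + 27 + 33 = 105.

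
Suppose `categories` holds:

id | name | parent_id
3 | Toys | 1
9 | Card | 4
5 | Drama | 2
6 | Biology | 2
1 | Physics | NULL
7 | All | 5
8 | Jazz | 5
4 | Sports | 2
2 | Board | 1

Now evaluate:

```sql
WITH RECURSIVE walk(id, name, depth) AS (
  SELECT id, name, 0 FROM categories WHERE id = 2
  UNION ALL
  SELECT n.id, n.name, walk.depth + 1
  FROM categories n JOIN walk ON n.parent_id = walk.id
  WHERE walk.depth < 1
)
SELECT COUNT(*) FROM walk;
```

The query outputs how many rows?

4

Base: id=2 (Board) at depth 0.
Iteration 1: rows with parent_id in {2} -> Sports (id 4, depth 1), Drama (id 5, depth 1), Biology (id 6, depth 1).
Iteration 2: depth < 1 fails for all current rows; recursion stops.
Total rows emitted: 4.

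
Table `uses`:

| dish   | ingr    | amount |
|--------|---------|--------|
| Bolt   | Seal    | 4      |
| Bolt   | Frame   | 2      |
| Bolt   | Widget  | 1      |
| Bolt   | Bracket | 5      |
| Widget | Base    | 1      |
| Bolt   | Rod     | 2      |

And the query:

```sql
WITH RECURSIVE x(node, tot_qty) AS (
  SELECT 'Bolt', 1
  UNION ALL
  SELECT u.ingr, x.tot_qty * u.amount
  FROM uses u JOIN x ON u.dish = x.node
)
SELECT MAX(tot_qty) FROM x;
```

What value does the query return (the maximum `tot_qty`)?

5

Base: (Bolt, tot_qty=1).
Iteration 1: components of {Bolt} -> Bracket = 1*5 = 5, Frame = 1*2 = 2, Rod = 1*2 = 2, Seal = 1*4 = 4, Widget = 1*1 = 1.
Iteration 2: components of {Bracket,Frame,Rod,Seal,Widget} -> Base = 1*1 = 1.
Iteration 3: no further components; recursion stops.
tot_qty values: 1, 4, 2, 1, 5, 2, 1; the maximum is 5.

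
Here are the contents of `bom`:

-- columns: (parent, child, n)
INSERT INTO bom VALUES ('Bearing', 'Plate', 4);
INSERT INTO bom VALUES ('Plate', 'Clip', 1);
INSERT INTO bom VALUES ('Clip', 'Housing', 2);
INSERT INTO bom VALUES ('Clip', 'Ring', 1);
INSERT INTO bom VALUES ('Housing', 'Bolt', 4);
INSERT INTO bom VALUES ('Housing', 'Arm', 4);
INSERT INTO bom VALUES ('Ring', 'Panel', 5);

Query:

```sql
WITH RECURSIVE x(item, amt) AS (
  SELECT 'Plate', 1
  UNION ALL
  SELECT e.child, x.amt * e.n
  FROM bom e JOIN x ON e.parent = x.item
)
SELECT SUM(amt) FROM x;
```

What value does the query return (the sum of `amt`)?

Base: (Plate, amt=1).
Iteration 1: components of {Plate} -> Clip = 1*1 = 1.
Iteration 2: components of {Clip} -> Housing = 1*2 = 2, Ring = 1*1 = 1.
Iteration 3: components of {Housing,Ring} -> Arm = 2*4 = 8, Bolt = 2*4 = 8, Panel = 1*5 = 5.
Iteration 4: no further components; recursion stops.
SUM(amt) = 1 + 1 + 2 + 1 + 8 + 8 + 5 = 26.

26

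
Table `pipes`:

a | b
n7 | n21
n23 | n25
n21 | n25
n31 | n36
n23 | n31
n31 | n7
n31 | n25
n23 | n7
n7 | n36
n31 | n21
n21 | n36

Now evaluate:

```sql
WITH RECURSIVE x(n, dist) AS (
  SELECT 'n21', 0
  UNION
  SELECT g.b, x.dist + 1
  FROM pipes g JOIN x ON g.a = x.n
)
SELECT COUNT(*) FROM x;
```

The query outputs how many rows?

3

Base: (n21, dist=0).
Iteration 1: edges from {n21} -> (n25, dist=1), (n36, dist=1).
Iteration 2: no outgoing edges from {n25,n36}; recursion stops.
Total rows emitted: 3.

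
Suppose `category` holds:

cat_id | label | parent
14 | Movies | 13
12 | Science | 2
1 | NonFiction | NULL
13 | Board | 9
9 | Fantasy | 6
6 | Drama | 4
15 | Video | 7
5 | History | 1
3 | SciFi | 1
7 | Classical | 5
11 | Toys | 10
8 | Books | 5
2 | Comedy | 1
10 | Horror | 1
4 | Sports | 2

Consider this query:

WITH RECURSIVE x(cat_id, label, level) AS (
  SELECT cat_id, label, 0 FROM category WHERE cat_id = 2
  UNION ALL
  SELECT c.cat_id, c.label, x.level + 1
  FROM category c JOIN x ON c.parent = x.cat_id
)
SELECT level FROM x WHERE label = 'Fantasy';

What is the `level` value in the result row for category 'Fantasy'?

Base: cat_id=2 (Comedy) at level 0.
Iteration 1: rows with parent in {2} -> Sports (id 4, level 1), Science (id 12, level 1).
Iteration 2: rows with parent in {4,12} -> Drama (id 6, level 2).
Iteration 3: rows with parent in {6} -> Fantasy (id 9, level 3).
Iteration 4: rows with parent in {9} -> Board (id 13, level 4).
Iteration 5: rows with parent in {13} -> Movies (id 14, level 5).
Iteration 6: no rows with parent in {14}; recursion stops.

3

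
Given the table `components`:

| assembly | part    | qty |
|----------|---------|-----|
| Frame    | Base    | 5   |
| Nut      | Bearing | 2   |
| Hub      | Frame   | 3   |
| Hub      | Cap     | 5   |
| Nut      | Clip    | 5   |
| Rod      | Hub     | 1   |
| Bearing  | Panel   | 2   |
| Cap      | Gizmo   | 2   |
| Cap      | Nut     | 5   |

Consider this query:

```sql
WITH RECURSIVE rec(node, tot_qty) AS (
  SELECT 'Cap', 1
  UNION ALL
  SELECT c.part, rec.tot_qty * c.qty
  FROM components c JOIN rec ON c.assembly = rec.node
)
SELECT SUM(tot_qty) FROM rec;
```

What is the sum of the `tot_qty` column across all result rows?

63

Base: (Cap, tot_qty=1).
Iteration 1: components of {Cap} -> Gizmo = 1*2 = 2, Nut = 1*5 = 5.
Iteration 2: components of {Gizmo,Nut} -> Bearing = 5*2 = 10, Clip = 5*5 = 25.
Iteration 3: components of {Bearing,Clip} -> Panel = 10*2 = 20.
Iteration 4: no further components; recursion stops.
SUM(tot_qty) = 1 + 2 + 5 + 25 + 10 + 20 = 63.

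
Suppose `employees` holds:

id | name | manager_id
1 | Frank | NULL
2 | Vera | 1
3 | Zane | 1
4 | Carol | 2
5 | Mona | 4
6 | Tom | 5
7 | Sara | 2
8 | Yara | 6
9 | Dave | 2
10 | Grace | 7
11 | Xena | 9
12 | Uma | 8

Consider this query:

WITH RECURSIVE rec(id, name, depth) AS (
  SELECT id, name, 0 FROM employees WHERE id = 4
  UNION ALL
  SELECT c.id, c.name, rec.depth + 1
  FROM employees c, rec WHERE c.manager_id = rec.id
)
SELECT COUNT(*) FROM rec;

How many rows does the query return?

Base: id=4 (Carol) at depth 0.
Iteration 1: rows with manager_id in {4} -> Mona (id 5, depth 1).
Iteration 2: rows with manager_id in {5} -> Tom (id 6, depth 2).
Iteration 3: rows with manager_id in {6} -> Yara (id 8, depth 3).
Iteration 4: rows with manager_id in {8} -> Uma (id 12, depth 4).
Iteration 5: no rows with manager_id in {12}; recursion stops.
Total rows emitted: 5.

5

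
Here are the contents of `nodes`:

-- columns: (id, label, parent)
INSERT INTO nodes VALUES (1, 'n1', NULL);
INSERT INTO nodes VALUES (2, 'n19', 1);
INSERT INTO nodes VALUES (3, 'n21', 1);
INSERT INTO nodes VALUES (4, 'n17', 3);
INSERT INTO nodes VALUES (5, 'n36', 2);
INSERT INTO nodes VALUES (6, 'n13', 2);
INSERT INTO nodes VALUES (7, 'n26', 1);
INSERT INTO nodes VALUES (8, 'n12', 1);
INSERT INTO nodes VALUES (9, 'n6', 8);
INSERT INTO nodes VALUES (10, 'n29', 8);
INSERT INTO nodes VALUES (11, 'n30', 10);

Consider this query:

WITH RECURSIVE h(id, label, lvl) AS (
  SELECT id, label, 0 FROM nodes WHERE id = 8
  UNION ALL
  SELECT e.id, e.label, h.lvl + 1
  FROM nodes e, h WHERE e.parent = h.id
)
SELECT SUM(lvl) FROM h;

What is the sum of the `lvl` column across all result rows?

Base: id=8 (n12) at lvl 0.
Iteration 1: rows with parent in {8} -> n6 (id 9, lvl 1), n29 (id 10, lvl 1).
Iteration 2: rows with parent in {9,10} -> n30 (id 11, lvl 2).
Iteration 3: no rows with parent in {11}; recursion stops.
SUM(lvl) = 0 + 1 + 1 + 2 = 4.

4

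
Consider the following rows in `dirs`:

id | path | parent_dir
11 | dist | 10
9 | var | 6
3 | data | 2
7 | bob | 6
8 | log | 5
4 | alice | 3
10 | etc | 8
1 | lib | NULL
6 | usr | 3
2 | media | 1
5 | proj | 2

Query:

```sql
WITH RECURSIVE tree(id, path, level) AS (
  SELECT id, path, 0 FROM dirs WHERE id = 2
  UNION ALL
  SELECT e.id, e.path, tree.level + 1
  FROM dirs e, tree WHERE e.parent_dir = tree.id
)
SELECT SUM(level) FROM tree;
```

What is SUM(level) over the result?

Base: id=2 (media) at level 0.
Iteration 1: rows with parent_dir in {2} -> data (id 3, level 1), proj (id 5, level 1).
Iteration 2: rows with parent_dir in {3,5} -> alice (id 4, level 2), usr (id 6, level 2), log (id 8, level 2).
Iteration 3: rows with parent_dir in {4,6,8} -> bob (id 7, level 3), var (id 9, level 3), etc (id 10, level 3).
Iteration 4: rows with parent_dir in {7,9,10} -> dist (id 11, level 4).
Iteration 5: no rows with parent_dir in {11}; recursion stops.
SUM(level) = 0 + 1 + 1 + 2 + 2 + 2 + 3 + 3 + 3 + 4 = 21.

21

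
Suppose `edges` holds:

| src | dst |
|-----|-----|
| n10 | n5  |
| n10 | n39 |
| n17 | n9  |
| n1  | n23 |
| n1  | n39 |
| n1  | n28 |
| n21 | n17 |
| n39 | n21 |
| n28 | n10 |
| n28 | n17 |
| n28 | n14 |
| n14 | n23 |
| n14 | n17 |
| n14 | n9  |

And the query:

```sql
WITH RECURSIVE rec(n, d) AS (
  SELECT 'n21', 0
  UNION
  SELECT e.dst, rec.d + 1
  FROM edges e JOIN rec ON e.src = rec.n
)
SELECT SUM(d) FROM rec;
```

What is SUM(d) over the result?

3

Base: (n21, d=0).
Iteration 1: edges from {n21} -> (n17, d=1).
Iteration 2: edges from {n17} -> (n9, d=2).
Iteration 3: no outgoing edges from {n9}; recursion stops.
SUM(d) = 0 + 1 + 2 = 3.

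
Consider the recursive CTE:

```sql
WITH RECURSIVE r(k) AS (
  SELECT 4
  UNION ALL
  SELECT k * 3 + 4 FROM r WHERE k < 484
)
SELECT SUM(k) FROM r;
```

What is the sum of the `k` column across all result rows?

716

Base: k=4.
Iteration 1: 4 < 484 holds -> k = 4 * 3 + 4 = 16.
Iteration 2: 16 < 484 holds -> k = 16 * 3 + 4 = 52.
Iteration 3: 52 < 484 holds -> k = 52 * 3 + 4 = 160.
Iteration 4: 160 < 484 holds -> k = 160 * 3 + 4 = 484.
Iteration 5: 484 < 484 fails; recursion stops.
SUM(k) = 4 + 16 + 52 + 160 + 484 = 716.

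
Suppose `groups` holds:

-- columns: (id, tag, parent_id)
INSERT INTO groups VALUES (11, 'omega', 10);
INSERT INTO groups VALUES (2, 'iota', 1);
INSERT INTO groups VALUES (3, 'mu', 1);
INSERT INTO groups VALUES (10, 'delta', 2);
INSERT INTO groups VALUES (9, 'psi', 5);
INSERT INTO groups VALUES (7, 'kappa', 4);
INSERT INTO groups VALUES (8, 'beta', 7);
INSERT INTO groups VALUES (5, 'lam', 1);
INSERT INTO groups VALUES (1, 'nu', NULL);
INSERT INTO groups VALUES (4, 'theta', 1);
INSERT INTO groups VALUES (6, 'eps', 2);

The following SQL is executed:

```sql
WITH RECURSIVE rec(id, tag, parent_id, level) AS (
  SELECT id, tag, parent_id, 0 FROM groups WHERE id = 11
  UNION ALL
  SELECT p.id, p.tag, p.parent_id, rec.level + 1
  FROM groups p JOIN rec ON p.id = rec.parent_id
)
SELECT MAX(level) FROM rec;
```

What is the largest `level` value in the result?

3

Base: id=11 (omega), parent_id=10, level 0.
Iteration 1: join on id=10 -> delta (id 10, parent_id=2, level 1).
Iteration 2: join on id=2 -> iota (id 2, parent_id=1, level 2).
Iteration 3: join on id=1 -> nu (id 1, parent_id=NULL, level 3).
Iteration 4: parent_id is NULL; no match; recursion stops.
level values: 0, 1, 2, 3; the maximum is 3.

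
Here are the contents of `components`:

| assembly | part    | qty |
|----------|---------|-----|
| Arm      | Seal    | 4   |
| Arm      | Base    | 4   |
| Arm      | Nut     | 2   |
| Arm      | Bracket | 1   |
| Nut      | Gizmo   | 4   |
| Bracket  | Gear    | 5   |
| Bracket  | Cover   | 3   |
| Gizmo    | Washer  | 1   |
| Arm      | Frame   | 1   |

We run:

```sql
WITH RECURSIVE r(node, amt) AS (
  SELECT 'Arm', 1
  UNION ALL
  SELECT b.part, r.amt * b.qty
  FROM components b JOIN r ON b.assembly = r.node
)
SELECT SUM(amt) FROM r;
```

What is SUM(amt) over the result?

Base: (Arm, amt=1).
Iteration 1: components of {Arm} -> Base = 1*4 = 4, Bracket = 1*1 = 1, Frame = 1*1 = 1, Nut = 1*2 = 2, Seal = 1*4 = 4.
Iteration 2: components of {Base,Bracket,Frame,Nut,Seal} -> Cover = 1*3 = 3, Gear = 1*5 = 5, Gizmo = 2*4 = 8.
Iteration 3: components of {Cover,Gear,Gizmo} -> Washer = 8*1 = 8.
Iteration 4: no further components; recursion stops.
SUM(amt) = 1 + 4 + 4 + 2 + 1 + 1 + 8 + 5 + 3 + 8 = 37.

37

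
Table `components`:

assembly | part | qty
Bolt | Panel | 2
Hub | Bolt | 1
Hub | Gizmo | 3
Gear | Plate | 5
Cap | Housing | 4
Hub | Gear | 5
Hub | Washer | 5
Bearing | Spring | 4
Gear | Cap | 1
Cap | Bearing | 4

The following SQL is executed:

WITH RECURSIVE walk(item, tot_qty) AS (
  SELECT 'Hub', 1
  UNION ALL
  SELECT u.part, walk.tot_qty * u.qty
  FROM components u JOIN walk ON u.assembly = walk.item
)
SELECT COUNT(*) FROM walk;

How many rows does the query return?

Base: (Hub, tot_qty=1).
Iteration 1: components of {Hub} -> Bolt = 1*1 = 1, Gear = 1*5 = 5, Gizmo = 1*3 = 3, Washer = 1*5 = 5.
Iteration 2: components of {Bolt,Gear,Gizmo,Washer} -> Cap = 5*1 = 5, Panel = 1*2 = 2, Plate = 5*5 = 25.
Iteration 3: components of {Cap,Panel,Plate} -> Bearing = 5*4 = 20, Housing = 5*4 = 20.
Iteration 4: components of {Bearing,Housing} -> Spring = 20*4 = 80.
Iteration 5: no further components; recursion stops.
Total rows emitted: 11.

11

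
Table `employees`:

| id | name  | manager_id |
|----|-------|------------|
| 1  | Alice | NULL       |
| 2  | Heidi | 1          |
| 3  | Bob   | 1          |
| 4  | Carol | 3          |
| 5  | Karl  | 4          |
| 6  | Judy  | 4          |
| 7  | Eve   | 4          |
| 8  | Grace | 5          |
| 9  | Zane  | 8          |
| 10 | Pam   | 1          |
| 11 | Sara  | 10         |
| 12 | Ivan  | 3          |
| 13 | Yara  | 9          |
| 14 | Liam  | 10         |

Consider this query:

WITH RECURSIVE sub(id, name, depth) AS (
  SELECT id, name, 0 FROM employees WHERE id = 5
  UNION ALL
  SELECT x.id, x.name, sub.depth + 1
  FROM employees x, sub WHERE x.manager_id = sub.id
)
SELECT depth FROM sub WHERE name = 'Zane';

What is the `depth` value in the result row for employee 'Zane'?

Base: id=5 (Karl) at depth 0.
Iteration 1: rows with manager_id in {5} -> Grace (id 8, depth 1).
Iteration 2: rows with manager_id in {8} -> Zane (id 9, depth 2).
Iteration 3: rows with manager_id in {9} -> Yara (id 13, depth 3).
Iteration 4: no rows with manager_id in {13}; recursion stops.

2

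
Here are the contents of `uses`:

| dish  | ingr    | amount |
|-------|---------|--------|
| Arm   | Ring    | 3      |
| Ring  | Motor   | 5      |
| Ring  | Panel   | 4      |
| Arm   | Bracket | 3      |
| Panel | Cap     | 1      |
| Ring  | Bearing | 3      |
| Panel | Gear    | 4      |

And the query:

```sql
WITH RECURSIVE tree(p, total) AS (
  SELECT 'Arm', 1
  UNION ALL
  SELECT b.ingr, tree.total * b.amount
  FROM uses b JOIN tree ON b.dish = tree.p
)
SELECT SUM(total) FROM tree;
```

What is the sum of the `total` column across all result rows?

Base: (Arm, total=1).
Iteration 1: components of {Arm} -> Bracket = 1*3 = 3, Ring = 1*3 = 3.
Iteration 2: components of {Bracket,Ring} -> Bearing = 3*3 = 9, Motor = 3*5 = 15, Panel = 3*4 = 12.
Iteration 3: components of {Bearing,Motor,Panel} -> Cap = 12*1 = 12, Gear = 12*4 = 48.
Iteration 4: no further components; recursion stops.
SUM(total) = 1 + 3 + 3 + 15 + 12 + 9 + 12 + 48 = 103.

103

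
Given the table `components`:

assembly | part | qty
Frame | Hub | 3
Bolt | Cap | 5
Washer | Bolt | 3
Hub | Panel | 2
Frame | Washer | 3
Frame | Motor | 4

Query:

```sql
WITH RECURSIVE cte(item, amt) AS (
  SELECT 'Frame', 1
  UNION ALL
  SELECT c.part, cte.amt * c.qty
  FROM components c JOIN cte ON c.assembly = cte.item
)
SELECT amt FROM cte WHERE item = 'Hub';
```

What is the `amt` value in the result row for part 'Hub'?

Base: (Frame, amt=1).
Iteration 1: components of {Frame} -> Hub = 1*3 = 3, Motor = 1*4 = 4, Washer = 1*3 = 3.
Iteration 2: components of {Hub,Motor,Washer} -> Bolt = 3*3 = 9, Panel = 3*2 = 6.
Iteration 3: components of {Bolt,Panel} -> Cap = 9*5 = 45.
Iteration 4: no further components; recursion stops.

3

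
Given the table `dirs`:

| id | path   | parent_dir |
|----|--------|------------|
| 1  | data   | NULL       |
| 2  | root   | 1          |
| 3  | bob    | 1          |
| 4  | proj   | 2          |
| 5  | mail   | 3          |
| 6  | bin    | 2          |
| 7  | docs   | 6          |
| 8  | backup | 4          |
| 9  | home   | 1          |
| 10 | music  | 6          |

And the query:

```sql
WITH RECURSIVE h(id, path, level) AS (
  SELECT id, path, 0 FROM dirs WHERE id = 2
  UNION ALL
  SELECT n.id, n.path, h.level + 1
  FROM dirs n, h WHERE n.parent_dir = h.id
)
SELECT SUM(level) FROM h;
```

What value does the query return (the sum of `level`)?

Base: id=2 (root) at level 0.
Iteration 1: rows with parent_dir in {2} -> proj (id 4, level 1), bin (id 6, level 1).
Iteration 2: rows with parent_dir in {4,6} -> docs (id 7, level 2), backup (id 8, level 2), music (id 10, level 2).
Iteration 3: no rows with parent_dir in {7,8,10}; recursion stops.
SUM(level) = 0 + 1 + 1 + 2 + 2 + 2 = 8.

8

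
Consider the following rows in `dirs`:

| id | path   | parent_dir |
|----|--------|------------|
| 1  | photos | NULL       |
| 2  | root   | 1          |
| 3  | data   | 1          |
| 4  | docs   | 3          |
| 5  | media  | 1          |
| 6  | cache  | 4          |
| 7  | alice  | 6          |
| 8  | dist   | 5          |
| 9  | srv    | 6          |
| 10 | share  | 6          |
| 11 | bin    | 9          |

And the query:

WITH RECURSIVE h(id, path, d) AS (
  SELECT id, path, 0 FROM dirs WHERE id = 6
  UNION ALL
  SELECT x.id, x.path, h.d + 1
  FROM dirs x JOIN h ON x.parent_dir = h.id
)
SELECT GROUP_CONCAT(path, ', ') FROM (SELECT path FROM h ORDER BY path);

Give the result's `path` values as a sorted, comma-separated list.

alice, bin, cache, share, srv

Base: id=6 (cache) at d 0.
Iteration 1: rows with parent_dir in {6} -> alice (id 7, d 1), srv (id 9, d 1), share (id 10, d 1).
Iteration 2: rows with parent_dir in {7,9,10} -> bin (id 11, d 2).
Iteration 3: no rows with parent_dir in {11}; recursion stops.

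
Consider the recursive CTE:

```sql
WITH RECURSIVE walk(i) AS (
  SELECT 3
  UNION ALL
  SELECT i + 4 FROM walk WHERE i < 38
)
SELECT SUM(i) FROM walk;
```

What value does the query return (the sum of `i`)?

Base: i=3.
Iteration 1: 3 < 38 holds -> i = 3 + 4 = 7.
Iteration 2: 7 < 38 holds -> i = 7 + 4 = 11.
Iteration 3: 11 < 38 holds -> i = 11 + 4 = 15.
Iteration 4: 15 < 38 holds -> i = 15 + 4 = 19.
Iteration 5: 19 < 38 holds -> i = 19 + 4 = 23.
Iteration 6: 23 < 38 holds -> i = 23 + 4 = 27.
Iteration 7: 27 < 38 holds -> i = 27 + 4 = 31.
Iteration 8: 31 < 38 holds -> i = 31 + 4 = 35.
Iteration 9: 35 < 38 holds -> i = 35 + 4 = 39.
Iteration 10: 39 < 38 fails; recursion stops.
SUM(i) = 3 + 7 + 11 + 15 + 19 + 23 + 27 + 31 + 35 + 39 = 210.

210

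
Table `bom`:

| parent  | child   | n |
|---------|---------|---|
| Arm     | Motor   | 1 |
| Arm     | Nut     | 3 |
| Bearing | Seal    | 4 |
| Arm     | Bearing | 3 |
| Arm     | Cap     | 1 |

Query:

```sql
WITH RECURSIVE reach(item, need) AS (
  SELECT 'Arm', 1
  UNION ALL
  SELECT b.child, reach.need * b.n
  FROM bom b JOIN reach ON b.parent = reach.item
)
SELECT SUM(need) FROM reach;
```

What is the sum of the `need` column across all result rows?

Base: (Arm, need=1).
Iteration 1: components of {Arm} -> Bearing = 1*3 = 3, Cap = 1*1 = 1, Motor = 1*1 = 1, Nut = 1*3 = 3.
Iteration 2: components of {Bearing,Cap,Motor,Nut} -> Seal = 3*4 = 12.
Iteration 3: no further components; recursion stops.
SUM(need) = 1 + 3 + 3 + 1 + 1 + 12 = 21.

21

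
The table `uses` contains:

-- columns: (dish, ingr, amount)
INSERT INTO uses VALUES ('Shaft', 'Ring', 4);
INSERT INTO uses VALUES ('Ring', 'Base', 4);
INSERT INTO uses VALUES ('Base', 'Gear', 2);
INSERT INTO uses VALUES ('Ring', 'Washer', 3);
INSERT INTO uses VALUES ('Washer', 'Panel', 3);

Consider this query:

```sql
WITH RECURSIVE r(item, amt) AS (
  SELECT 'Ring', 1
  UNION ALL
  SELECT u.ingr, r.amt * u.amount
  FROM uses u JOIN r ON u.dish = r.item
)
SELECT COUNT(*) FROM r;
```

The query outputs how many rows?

5

Base: (Ring, amt=1).
Iteration 1: components of {Ring} -> Base = 1*4 = 4, Washer = 1*3 = 3.
Iteration 2: components of {Base,Washer} -> Gear = 4*2 = 8, Panel = 3*3 = 9.
Iteration 3: no further components; recursion stops.
Total rows emitted: 5.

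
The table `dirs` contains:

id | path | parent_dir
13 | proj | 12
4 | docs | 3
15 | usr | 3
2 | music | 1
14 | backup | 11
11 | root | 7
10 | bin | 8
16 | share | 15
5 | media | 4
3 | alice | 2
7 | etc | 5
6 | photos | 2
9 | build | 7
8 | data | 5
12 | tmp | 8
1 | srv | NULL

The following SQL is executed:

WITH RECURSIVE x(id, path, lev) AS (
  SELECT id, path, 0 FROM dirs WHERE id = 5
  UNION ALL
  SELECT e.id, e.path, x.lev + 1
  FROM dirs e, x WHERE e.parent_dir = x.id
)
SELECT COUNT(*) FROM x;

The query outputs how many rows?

9

Base: id=5 (media) at lev 0.
Iteration 1: rows with parent_dir in {5} -> etc (id 7, lev 1), data (id 8, lev 1).
Iteration 2: rows with parent_dir in {7,8} -> build (id 9, lev 2), bin (id 10, lev 2), root (id 11, lev 2), tmp (id 12, lev 2).
Iteration 3: rows with parent_dir in {9,10,11,12} -> proj (id 13, lev 3), backup (id 14, lev 3).
Iteration 4: no rows with parent_dir in {13,14}; recursion stops.
Total rows emitted: 9.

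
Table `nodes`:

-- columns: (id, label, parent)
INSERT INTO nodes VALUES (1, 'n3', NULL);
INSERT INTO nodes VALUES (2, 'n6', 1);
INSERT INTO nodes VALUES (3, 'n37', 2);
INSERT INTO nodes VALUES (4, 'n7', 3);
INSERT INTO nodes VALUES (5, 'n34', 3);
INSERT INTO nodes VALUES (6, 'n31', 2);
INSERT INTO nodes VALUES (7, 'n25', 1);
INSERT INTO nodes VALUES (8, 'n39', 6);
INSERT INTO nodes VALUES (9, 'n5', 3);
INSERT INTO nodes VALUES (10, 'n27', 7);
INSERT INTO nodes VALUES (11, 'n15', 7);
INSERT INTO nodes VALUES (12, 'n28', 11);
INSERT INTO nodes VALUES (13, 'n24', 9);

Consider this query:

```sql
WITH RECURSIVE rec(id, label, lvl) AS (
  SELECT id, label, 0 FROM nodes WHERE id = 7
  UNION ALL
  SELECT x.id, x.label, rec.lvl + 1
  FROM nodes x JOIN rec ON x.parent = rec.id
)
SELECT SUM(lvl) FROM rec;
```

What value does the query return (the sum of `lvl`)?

4

Base: id=7 (n25) at lvl 0.
Iteration 1: rows with parent in {7} -> n27 (id 10, lvl 1), n15 (id 11, lvl 1).
Iteration 2: rows with parent in {10,11} -> n28 (id 12, lvl 2).
Iteration 3: no rows with parent in {12}; recursion stops.
SUM(lvl) = 0 + 1 + 1 + 2 = 4.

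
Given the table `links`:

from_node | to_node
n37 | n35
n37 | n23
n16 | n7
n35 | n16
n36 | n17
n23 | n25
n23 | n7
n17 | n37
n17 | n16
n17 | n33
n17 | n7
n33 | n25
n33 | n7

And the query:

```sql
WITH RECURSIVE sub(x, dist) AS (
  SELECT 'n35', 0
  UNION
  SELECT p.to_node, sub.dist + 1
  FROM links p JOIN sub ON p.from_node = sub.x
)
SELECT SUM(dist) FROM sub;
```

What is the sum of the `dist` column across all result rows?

Base: (n35, dist=0).
Iteration 1: edges from {n35} -> (n16, dist=1).
Iteration 2: edges from {n16} -> (n7, dist=2).
Iteration 3: no outgoing edges from {n7}; recursion stops.
SUM(dist) = 0 + 1 + 2 = 3.

3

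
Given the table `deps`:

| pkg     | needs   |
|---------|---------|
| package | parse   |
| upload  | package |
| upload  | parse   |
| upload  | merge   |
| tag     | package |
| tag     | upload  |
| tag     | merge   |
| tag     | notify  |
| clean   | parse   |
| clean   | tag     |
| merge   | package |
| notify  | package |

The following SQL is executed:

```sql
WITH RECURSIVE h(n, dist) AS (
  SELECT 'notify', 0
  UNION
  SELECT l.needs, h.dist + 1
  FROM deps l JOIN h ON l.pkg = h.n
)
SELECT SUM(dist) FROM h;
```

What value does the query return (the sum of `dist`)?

3

Base: (notify, dist=0).
Iteration 1: edges from {notify} -> (package, dist=1).
Iteration 2: edges from {package} -> (parse, dist=2).
Iteration 3: no outgoing edges from {parse}; recursion stops.
SUM(dist) = 0 + 1 + 2 = 3.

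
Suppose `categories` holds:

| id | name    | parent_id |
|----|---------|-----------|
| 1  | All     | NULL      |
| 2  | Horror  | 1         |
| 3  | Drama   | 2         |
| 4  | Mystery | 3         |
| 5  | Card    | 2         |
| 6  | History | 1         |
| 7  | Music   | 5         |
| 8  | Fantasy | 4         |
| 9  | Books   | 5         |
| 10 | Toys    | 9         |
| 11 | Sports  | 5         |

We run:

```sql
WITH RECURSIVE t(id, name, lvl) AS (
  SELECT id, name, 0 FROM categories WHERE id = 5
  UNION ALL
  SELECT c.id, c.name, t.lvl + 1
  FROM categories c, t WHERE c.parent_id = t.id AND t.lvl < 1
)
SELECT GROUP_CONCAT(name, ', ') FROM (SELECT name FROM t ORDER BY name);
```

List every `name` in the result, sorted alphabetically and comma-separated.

Base: id=5 (Card) at lvl 0.
Iteration 1: rows with parent_id in {5} -> Music (id 7, lvl 1), Books (id 9, lvl 1), Sports (id 11, lvl 1).
Iteration 2: lvl < 1 fails for all current rows; recursion stops.

Books, Card, Music, Sports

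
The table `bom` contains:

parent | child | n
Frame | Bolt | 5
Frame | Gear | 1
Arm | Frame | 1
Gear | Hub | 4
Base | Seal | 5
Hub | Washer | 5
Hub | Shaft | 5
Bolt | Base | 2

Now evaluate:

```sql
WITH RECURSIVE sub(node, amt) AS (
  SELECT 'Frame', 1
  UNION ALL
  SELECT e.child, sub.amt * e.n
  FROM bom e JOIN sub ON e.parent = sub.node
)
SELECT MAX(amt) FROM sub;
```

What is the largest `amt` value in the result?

50

Base: (Frame, amt=1).
Iteration 1: components of {Frame} -> Bolt = 1*5 = 5, Gear = 1*1 = 1.
Iteration 2: components of {Bolt,Gear} -> Base = 5*2 = 10, Hub = 1*4 = 4.
Iteration 3: components of {Base,Hub} -> Seal = 10*5 = 50, Shaft = 4*5 = 20, Washer = 4*5 = 20.
Iteration 4: no further components; recursion stops.
amt values: 1, 1, 5, 4, 10, 20, 20, 50; the maximum is 50.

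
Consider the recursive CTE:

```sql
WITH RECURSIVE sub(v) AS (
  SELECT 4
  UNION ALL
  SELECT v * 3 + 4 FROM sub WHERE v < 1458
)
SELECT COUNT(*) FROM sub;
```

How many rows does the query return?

7

Base: v=4.
Iteration 1: 4 < 1458 holds -> v = 4 * 3 + 4 = 16.
Iteration 2: 16 < 1458 holds -> v = 16 * 3 + 4 = 52.
Iteration 3: 52 < 1458 holds -> v = 52 * 3 + 4 = 160.
Iteration 4: 160 < 1458 holds -> v = 160 * 3 + 4 = 484.
Iteration 5: 484 < 1458 holds -> v = 484 * 3 + 4 = 1456.
Iteration 6: 1456 < 1458 holds -> v = 1456 * 3 + 4 = 4372.
Iteration 7: 4372 < 1458 fails; recursion stops.
Total rows emitted: 7.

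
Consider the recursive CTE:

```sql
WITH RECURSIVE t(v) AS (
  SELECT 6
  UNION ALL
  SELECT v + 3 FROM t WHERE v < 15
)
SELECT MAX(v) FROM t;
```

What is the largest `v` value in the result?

15

Base: v=6.
Iteration 1: 6 < 15 holds -> v = 6 + 3 = 9.
Iteration 2: 9 < 15 holds -> v = 9 + 3 = 12.
Iteration 3: 12 < 15 holds -> v = 12 + 3 = 15.
Iteration 4: 15 < 15 fails; recursion stops.
v values: 6, 9, 12, 15; the maximum is 15.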